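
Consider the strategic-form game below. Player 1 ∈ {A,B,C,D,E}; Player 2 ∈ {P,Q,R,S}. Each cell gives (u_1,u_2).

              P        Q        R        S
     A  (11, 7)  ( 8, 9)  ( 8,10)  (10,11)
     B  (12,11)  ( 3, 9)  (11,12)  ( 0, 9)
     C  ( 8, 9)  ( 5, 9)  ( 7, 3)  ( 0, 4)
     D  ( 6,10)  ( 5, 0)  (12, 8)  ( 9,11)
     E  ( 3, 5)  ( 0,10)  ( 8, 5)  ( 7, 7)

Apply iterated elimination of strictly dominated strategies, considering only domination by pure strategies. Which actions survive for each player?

Remaining: P1:{A,B,D} P2:{P,R,S}

P1 drop C (A beats it: P:11>8 Q:8>5 R:8>7 S:10>0)
P1 drop E (D beats it: P:6>3 Q:5>0 R:12>8 S:9>7)
P2 drop Q (R beats it: A:10>9 B:12>9 D:8>0)
P1→{A,B,D} P2→{P,R,S}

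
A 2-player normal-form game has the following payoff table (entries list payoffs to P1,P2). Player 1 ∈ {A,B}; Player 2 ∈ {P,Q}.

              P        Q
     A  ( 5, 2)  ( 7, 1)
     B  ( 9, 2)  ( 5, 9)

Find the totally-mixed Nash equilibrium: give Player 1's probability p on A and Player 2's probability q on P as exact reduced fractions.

p=7/8, q=1/3

P1 indiff ⇒ q·5+(1-q)·7 = q·9+(1-q)·5 ⇒ q(-4) = (1-q)(-2) ⇒ q = 1/3
P2 indiff ⇒ p·2+(1-p)·2 = p·1+(1-p)·9 ⇒ p(1) = (1-p)(7) ⇒ p = 7/8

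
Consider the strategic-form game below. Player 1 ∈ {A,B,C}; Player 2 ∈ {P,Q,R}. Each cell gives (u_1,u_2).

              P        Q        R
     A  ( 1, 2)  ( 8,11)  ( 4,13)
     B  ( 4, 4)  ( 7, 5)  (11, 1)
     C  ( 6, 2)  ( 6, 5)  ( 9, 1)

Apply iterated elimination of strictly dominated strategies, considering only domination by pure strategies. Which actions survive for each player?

Remaining: P1:{A,B} P2:{Q,R}

P2 drop P (Q beats it: A:11>2 B:5>4 C:5>2)
P1 drop C (B beats it: Q:7>6 R:11>9)
P1→{A,B} P2→{Q,R}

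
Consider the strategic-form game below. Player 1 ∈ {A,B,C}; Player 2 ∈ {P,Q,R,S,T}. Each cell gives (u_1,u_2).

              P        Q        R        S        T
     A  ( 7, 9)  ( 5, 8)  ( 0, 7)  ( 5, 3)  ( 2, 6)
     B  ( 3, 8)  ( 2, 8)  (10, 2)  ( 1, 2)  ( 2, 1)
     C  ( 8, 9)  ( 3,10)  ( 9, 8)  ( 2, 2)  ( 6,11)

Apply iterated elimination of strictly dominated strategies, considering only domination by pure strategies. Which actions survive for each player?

P2 drop R (P beats it: A:9>7 B:8>2 C:9>8)
P1 drop B (C beats it: P:8>3 Q:3>2 S:2>1 T:6>2)
P2 drop S (P beats it: A:9>3 C:9>2)
P1→{A,C} P2→{P,Q,T}

IESDS → P1:{A,C} P2:{P,Q,T}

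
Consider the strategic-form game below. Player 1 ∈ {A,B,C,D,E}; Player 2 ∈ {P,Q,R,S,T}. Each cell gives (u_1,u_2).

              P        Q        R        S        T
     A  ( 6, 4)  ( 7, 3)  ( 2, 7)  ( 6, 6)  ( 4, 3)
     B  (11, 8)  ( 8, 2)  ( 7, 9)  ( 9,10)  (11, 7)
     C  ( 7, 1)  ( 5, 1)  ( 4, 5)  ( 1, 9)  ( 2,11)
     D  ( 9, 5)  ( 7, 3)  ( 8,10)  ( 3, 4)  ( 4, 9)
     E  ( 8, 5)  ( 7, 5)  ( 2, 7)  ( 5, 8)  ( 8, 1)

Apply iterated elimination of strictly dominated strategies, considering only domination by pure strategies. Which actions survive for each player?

P1 drop A (B beats it: P:11>6 Q:8>7 R:7>2 S:9>6 T:11>4)
P1 drop C (B beats it: P:11>7 Q:8>5 R:7>4 S:9>1 T:11>2)
P1 drop E (B beats it: P:11>8 Q:8>7 R:7>2 S:9>5 T:11>8)
P2 drop P (R beats it: B:9>8 D:10>5)
P2 drop Q (R beats it: B:9>2 D:10>3)
P2 drop T (R beats it: B:9>7 D:10>9)
P1→{B,D} P2→{R,S}

Survivors P1:{B,D} P2:{R,S}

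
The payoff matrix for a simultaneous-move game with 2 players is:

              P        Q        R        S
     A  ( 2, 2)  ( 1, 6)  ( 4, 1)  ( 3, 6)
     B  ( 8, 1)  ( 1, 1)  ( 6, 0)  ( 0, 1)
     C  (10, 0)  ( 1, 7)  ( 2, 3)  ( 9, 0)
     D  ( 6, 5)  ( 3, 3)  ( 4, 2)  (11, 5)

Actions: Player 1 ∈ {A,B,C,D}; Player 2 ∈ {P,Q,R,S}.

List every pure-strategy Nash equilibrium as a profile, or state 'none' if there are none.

(A,P): not NE [P1→C gives 10>2; P2→S gives 6>2]
(A,Q): not NE [P1→D gives 3>1]
(A,R): not NE [P1→B gives 6>4; P2→S gives 6>1]
(A,S): not NE [P1→D gives 11>3]
(B,P): not NE [P1→C gives 10>8]
(B,Q): not NE [P1→D gives 3>1]
(B,R): not NE [P2→S gives 1>0]
(B,S): not NE [P1→D gives 11>0]
(C,P): not NE [P2→Q gives 7>0]
(C,Q): not NE [P1→D gives 3>1]
(C,R): not NE [P1→B gives 6>2; P2→Q gives 7>3]
(C,S): not NE [P1→D gives 11>9; P2→Q gives 7>0]
(D,P): not NE [P1→C gives 10>6]
(D,Q): not NE [P2→S gives 5>3]
(D,R): not NE [P1→B gives 6>4; P2→S gives 5>2]
(D,S): NE

PSNE = {(D,S)}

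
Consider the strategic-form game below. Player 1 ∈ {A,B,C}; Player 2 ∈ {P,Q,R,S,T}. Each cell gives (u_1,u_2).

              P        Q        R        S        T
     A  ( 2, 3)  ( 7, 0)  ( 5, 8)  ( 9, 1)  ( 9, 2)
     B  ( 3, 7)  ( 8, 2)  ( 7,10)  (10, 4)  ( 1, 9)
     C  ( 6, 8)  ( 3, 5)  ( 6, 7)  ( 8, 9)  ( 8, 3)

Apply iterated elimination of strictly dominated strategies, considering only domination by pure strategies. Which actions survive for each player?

Remaining: P1:{B,C} P2:{P,R,S}

P2 drop Q (P beats it: A:3>0 B:7>2 C:8>5)
P2 drop T (R beats it: A:8>2 B:10>9 C:7>3)
P1 drop A (B beats it: P:3>2 R:7>5 S:10>9)
P1→{B,C} P2→{P,R,S}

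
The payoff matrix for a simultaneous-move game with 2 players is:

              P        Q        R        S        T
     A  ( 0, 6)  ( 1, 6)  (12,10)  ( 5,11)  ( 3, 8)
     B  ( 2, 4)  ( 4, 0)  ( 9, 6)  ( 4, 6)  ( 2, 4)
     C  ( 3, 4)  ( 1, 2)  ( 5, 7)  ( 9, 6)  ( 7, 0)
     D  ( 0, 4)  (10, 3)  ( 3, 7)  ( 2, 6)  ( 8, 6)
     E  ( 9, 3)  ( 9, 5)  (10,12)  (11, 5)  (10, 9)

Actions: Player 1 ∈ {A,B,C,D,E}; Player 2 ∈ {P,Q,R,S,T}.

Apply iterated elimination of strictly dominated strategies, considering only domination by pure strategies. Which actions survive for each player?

IESDS → P1:{A,E} P2:{R,S}

P1 drop B (E beats it: P:9>2 Q:9>4 R:10>9 S:11>4 T:10>2)
P1 drop C (E beats it: P:9>3 Q:9>1 R:10>5 S:11>9 T:10>7)
P2 drop P (R beats it: A:10>6 D:7>4 E:12>3)
P2 drop Q (R beats it: A:10>6 D:7>3 E:12>5)
P1 drop D (E beats it: R:10>3 S:11>2 T:10>8)
P2 drop T (R beats it: A:10>8 E:12>9)
P1→{A,E} P2→{R,S}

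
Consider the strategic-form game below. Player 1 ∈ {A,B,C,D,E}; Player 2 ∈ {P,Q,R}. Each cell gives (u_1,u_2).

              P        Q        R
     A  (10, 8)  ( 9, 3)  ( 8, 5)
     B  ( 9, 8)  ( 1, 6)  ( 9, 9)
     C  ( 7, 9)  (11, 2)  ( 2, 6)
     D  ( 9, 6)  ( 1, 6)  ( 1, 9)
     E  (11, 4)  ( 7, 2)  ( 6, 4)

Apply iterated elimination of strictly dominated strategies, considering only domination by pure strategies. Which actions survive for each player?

Survivors P1:{A,B,E} P2:{P,R}

P1 drop D (A beats it: P:10>9 Q:9>1 R:8>1)
P2 drop Q (P beats it: A:8>3 B:8>6 C:9>2 E:4>2)
P1 drop C (A beats it: P:10>7 R:8>2)
P1→{A,B,E} P2→{P,R}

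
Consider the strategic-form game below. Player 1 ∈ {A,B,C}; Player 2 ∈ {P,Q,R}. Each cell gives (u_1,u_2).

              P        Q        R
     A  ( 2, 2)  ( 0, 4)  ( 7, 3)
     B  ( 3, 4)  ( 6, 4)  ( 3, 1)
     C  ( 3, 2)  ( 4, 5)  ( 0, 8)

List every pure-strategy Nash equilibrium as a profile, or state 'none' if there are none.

NE set: (B,P), (B,Q)

(A,P): not NE [P1→C gives 3>2; P2→Q gives 4>2]
(A,Q): not NE [P1→B gives 6>0]
(A,R): not NE [P2→Q gives 4>3]
(B,P): NE
(B,Q): NE
(B,R): not NE [P1→A gives 7>3; P2→Q gives 4>1]
(C,P): not NE [P2→R gives 8>2]
(C,Q): not NE [P1→B gives 6>4; P2→R gives 8>5]
(C,R): not NE [P1→A gives 7>0]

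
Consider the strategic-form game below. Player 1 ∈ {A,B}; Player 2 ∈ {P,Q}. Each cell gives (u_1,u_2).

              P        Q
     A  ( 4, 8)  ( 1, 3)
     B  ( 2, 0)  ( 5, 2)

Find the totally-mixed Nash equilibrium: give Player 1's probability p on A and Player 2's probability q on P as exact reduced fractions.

(p,q) = (2/7, 2/3)

P1 indiff ⇒ q·4+(1-q)·1 = q·2+(1-q)·5 ⇒ q(2) = (1-q)(4) ⇒ q = 2/3
P2 indiff ⇒ p·8+(1-p)·0 = p·3+(1-p)·2 ⇒ p(5) = (1-p)(2) ⇒ p = 2/7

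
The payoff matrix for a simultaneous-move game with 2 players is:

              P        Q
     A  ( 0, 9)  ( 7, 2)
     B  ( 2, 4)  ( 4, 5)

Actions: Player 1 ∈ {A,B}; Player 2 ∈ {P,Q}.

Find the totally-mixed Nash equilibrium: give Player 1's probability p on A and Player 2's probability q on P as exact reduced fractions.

P1 indiff ⇒ q·0+(1-q)·7 = q·2+(1-q)·4 ⇒ q(-2) = (1-q)(-3) ⇒ q = 3/5
P2 indiff ⇒ p·9+(1-p)·4 = p·2+(1-p)·5 ⇒ p(7) = (1-p)(1) ⇒ p = 1/8

p=1/8, q=3/5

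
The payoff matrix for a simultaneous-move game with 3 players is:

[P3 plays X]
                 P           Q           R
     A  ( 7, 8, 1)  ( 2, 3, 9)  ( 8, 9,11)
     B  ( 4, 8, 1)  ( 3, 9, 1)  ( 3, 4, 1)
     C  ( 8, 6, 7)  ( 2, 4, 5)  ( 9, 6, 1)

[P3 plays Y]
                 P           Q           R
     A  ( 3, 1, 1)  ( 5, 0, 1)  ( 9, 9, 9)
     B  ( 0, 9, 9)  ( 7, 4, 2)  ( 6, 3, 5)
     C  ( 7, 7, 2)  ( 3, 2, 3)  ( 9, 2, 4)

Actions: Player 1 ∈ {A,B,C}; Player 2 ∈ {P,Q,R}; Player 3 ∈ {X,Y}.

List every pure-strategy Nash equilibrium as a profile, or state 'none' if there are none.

(A,P,X): not NE [P1→C gives 8>7; P2→R gives 9>8]
(A,P,Y): not NE [P1→C gives 7>3; P2→R gives 9>1]
(A,Q,X): not NE [P1→B gives 3>2; P2→R gives 9>3]
(A,Q,Y): not NE [P1→B gives 7>5; P2→R gives 9>0; P3→X gives 9>1]
(A,R,X): not NE [P1→C gives 9>8]
(A,R,Y): not NE [P3→X gives 11>9]
(B,P,X): not NE [P1→C gives 8>4; P2→Q gives 9>8; P3→Y gives 9>1]
(B,P,Y): not NE [P1→C gives 7>0]
(B,Q,X): not NE [P3→Y gives 2>1]
(B,Q,Y): not NE [P2→P gives 9>4]
(B,R,X): not NE [P1→C gives 9>3; P2→Q gives 9>4; P3→Y gives 5>1]
(B,R,Y): not NE [P1→C gives 9>6; P2→P gives 9>3]
(C,P,X): NE
(C,P,Y): not NE [P3→X gives 7>2]
(C,Q,X): not NE [P1→B gives 3>2; P2→R gives 6>4]
(C,Q,Y): not NE [P1→B gives 7>3; P2→P gives 7>2; P3→X gives 5>3]
(C,R,X): not NE [P3→Y gives 4>1]
(C,R,Y): not NE [P2→P gives 7>2]

Nash profiles: (C,P,X)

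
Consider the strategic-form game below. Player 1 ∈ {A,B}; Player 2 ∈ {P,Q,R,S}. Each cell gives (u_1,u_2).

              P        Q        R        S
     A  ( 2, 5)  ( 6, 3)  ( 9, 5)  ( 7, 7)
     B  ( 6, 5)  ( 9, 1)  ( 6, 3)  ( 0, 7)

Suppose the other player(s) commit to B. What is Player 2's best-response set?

BR_2 = {S}

u_2(P vs B) = 5
u_2(Q vs B) = 1
u_2(R vs B) = 3
u_2(S vs B) = 7
max payoff 7 at {S}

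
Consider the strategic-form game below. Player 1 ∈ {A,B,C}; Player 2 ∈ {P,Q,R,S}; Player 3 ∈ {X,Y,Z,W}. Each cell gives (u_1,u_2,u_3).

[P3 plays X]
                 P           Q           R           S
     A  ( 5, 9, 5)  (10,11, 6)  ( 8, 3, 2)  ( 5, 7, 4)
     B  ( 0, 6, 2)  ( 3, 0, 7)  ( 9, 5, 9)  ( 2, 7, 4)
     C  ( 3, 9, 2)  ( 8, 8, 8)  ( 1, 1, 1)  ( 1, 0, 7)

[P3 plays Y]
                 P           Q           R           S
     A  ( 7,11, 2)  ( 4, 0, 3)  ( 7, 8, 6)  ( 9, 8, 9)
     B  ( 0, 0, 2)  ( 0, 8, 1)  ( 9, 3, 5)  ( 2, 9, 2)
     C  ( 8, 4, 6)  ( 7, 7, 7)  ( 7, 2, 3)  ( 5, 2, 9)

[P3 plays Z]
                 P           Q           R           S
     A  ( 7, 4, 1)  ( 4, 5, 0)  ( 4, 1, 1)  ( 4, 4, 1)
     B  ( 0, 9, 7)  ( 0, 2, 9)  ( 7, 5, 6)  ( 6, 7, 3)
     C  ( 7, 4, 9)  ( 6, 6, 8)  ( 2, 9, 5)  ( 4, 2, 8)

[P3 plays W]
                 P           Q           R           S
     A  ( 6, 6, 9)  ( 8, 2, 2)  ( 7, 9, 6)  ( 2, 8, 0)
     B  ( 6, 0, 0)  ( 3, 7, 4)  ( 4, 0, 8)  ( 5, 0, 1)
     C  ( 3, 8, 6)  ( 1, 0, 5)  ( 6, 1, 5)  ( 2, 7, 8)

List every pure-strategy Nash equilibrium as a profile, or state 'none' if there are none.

(A,P,X): not NE [P2→Q gives 11>9; P3→W gives 9>5]
(A,P,Y): not NE [P1→C gives 8>7; P3→W gives 9>2]
(A,P,Z): not NE [P2→Q gives 5>4; P3→W gives 9>1]
(A,P,W): not NE [P2→R gives 9>6]
(A,Q,X): NE
(A,Q,Y): not NE [P1→C gives 7>4; P2→P gives 11>0; P3→X gives 6>3]
(A,Q,Z): not NE [P1→C gives 6>4; P3→X gives 6>0]
(A,Q,W): not NE [P2→R gives 9>2; P3→X gives 6>2]
(A,R,X): not NE [P1→B gives 9>8; P2→Q gives 11>3; P3→W gives 6>2]
(A,R,Y): not NE [P1→B gives 9>7; P2→P gives 11>8]
(A,R,Z): not NE [P1→B gives 7>4; P2→Q gives 5>1; P3→W gives 6>1]
(A,R,W): NE
(A,S,X): not NE [P2→Q gives 11>7; P3→Y gives 9>4]
(A,S,Y): not NE [P2→P gives 11>8]
(A,S,Z): not NE [P1→B gives 6>4; P2→Q gives 5>4; P3→Y gives 9>1]
(A,S,W): not NE [P1→B gives 5>2; P2→R gives 9>8; P3→Y gives 9>0]
(B,P,X): not NE [P1→A gives 5>0; P2→S gives 7>6; P3→Z gives 7>2]
(B,P,Y): not NE [P1→C gives 8>0; P2→S gives 9>0; P3→Z gives 7>2]
(B,P,Z): not NE [P1→C gives 7>0]
(B,P,W): not NE [P2→Q gives 7>0; P3→Z gives 7>0]
(B,Q,X): not NE [P1→A gives 10>3; P2→S gives 7>0; P3→Z gives 9>7]
(B,Q,Y): not NE [P1→C gives 7>0; P2→S gives 9>8; P3→Z gives 9>1]
(B,Q,Z): not NE [P1→C gives 6>0; P2→P gives 9>2]
(B,Q,W): not NE [P1→A gives 8>3; P3→Z gives 9>4]
(B,R,X): not NE [P2→S gives 7>5]
(B,R,Y): not NE [P2→S gives 9>3; P3→X gives 9>5]
(B,R,Z): not NE [P2→P gives 9>5; P3→X gives 9>6]
(B,R,W): not NE [P1→A gives 7>4; P2→Q gives 7>0; P3→X gives 9>8]
(B,S,X): not NE [P1→A gives 5>2]
(B,S,Y): not NE [P1→A gives 9>2; P3→X gives 4>2]
(B,S,Z): not NE [P2→P gives 9>7; P3→X gives 4>3]
(B,S,W): not NE [P2→Q gives 7>0; P3→X gives 4>1]
(C,P,X): not NE [P1→A gives 5>3; P3→Z gives 9>2]
(C,P,Y): not NE [P2→Q gives 7>4; P3→Z gives 9>6]
(C,P,Z): not NE [P2→R gives 9>4]
(C,P,W): not NE [P1→B gives 6>3; P3→Z gives 9>6]
(C,Q,X): not NE [P1→A gives 10>8; P2→P gives 9>8]
(C,Q,Y): not NE [P3→Z gives 8>7]
(C,Q,Z): not NE [P2→R gives 9>6]
(C,Q,W): not NE [P1→A gives 8>1; P2→P gives 8>0; P3→Z gives 8>5]
(C,R,X): not NE [P1→B gives 9>1; P2→P gives 9>1; P3→W gives 5>1]
(C,R,Y): not NE [P1→B gives 9>7; P2→Q gives 7>2; P3→W gives 5>3]
(C,R,Z): not NE [P1→B gives 7>2]
(C,R,W): not NE [P1→A gives 7>6; P2→P gives 8>1]
(C,S,X): not NE [P1→A gives 5>1; P2→P gives 9>0; P3→Y gives 9>7]
(C,S,Y): not NE [P1→A gives 9>5; P2→Q gives 7>2]
(C,S,Z): not NE [P1→B gives 6>4; P2→R gives 9>2; P3→Y gives 9>8]
(C,S,W): not NE [P1→B gives 5>2; P2→P gives 8>7; P3→Y gives 9>8]

PSNE = {(A,Q,X), (A,R,W)}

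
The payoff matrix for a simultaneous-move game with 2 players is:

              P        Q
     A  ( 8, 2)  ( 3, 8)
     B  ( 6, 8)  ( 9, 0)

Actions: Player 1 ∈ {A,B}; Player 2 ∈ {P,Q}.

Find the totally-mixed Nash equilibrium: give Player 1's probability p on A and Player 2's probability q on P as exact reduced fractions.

p=4/7, q=3/4

P1 indiff ⇒ q·8+(1-q)·3 = q·6+(1-q)·9 ⇒ q(2) = (1-q)(6) ⇒ q = 3/4
P2 indiff ⇒ p·2+(1-p)·8 = p·8+(1-p)·0 ⇒ p(-6) = (1-p)(-8) ⇒ p = 4/7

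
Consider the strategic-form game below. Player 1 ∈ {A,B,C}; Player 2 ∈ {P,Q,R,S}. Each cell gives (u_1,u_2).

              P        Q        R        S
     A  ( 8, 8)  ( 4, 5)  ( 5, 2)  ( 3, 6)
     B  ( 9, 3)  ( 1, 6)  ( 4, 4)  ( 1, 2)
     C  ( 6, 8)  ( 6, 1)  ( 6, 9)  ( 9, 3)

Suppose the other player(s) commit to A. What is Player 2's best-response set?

u_2(P vs A) = 8
u_2(Q vs A) = 5
u_2(R vs A) = 2
u_2(S vs A) = 6
max payoff 8 at {P}

argmax u_2 = {P}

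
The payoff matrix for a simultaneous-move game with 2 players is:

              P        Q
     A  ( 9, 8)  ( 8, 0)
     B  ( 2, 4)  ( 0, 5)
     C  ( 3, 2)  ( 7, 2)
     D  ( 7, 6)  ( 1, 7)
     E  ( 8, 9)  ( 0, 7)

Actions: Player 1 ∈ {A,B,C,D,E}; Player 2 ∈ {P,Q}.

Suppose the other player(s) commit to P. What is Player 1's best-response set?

P1 best: {A}

u_1(A vs P) = 9
u_1(B vs P) = 2
u_1(C vs P) = 3
u_1(D vs P) = 7
u_1(E vs P) = 8
max payoff 9 at {A}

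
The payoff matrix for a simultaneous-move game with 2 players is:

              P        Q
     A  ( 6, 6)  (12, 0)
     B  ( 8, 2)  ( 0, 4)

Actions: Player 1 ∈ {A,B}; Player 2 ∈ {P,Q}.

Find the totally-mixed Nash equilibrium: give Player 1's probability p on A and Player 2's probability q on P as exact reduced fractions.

P1 indiff ⇒ q·6+(1-q)·12 = q·8+(1-q)·0 ⇒ q(-2) = (1-q)(-12) ⇒ q = 6/7
P2 indiff ⇒ p·6+(1-p)·2 = p·0+(1-p)·4 ⇒ p(6) = (1-p)(2) ⇒ p = 1/4

P1 mixes 1/4 on A; P2 mixes 6/7 on P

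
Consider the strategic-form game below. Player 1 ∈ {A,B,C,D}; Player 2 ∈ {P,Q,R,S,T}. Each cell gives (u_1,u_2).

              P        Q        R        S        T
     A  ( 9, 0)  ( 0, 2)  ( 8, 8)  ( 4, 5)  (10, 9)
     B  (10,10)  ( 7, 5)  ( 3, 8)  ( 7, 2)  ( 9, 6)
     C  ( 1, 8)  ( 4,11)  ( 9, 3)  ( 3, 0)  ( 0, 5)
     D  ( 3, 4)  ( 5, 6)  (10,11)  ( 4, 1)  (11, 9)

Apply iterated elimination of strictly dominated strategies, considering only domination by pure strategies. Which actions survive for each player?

P1 drop C (D beats it: P:3>1 Q:5>4 R:10>9 S:4>3 T:11>0)
P2 drop Q (R beats it: A:8>2 B:8>5 D:11>6)
P2 drop S (R beats it: A:8>5 B:8>2 D:11>1)
P1→{A,B,D} P2→{P,R,T}

Remaining: P1:{A,B,D} P2:{P,R,T}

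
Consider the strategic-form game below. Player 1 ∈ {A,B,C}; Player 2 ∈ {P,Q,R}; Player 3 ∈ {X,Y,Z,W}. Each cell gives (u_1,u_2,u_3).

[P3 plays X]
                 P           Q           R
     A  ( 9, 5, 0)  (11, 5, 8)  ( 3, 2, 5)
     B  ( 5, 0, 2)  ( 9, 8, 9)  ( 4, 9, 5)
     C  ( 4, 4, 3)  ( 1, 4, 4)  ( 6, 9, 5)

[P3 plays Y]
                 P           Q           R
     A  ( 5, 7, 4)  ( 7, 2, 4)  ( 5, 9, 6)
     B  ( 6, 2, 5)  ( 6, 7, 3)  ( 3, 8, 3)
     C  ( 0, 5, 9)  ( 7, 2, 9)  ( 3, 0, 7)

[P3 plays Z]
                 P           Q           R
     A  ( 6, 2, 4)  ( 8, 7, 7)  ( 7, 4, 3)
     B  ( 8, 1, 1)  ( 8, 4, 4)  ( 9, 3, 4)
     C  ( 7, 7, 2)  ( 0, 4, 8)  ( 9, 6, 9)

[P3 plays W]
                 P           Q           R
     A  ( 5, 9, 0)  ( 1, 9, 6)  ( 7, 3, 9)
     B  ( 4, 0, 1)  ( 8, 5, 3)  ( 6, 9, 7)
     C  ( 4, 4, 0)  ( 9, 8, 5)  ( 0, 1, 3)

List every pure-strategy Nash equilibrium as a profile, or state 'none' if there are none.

(A,P,X): not NE [P3→Z gives 4>0]
(A,P,Y): not NE [P1→B gives 6>5; P2→R gives 9>7]
(A,P,Z): not NE [P1→B gives 8>6; P2→Q gives 7>2]
(A,P,W): not NE [P3→Z gives 4>0]
(A,Q,X): NE
(A,Q,Y): not NE [P2→R gives 9>2; P3→X gives 8>4]
(A,Q,Z): not NE [P3→X gives 8>7]
(A,Q,W): not NE [P1→C gives 9>1; P3→X gives 8>6]
(A,R,X): not NE [P1→C gives 6>3; P2→Q gives 5>2; P3→W gives 9>5]
(A,R,Y): not NE [P3→W gives 9>6]
(A,R,Z): not NE [P1→C gives 9>7; P2→Q gives 7>4; P3→W gives 9>3]
(A,R,W): not NE [P2→Q gives 9>3]
(B,P,X): not NE [P1→A gives 9>5; P2→R gives 9>0; P3→Y gives 5>2]
(B,P,Y): not NE [P2→R gives 8>2]
(B,P,Z): not NE [P2→Q gives 4>1; P3→Y gives 5>1]
(B,P,W): not NE [P1→A gives 5>4; P2→R gives 9>0; P3→Y gives 5>1]
(B,Q,X): not NE [P1→A gives 11>9; P2→R gives 9>8]
(B,Q,Y): not NE [P1→C gives 7>6; P2→R gives 8>7; P3→X gives 9>3]
(B,Q,Z): not NE [P3→X gives 9>4]
(B,Q,W): not NE [P1→C gives 9>8; P2→R gives 9>5; P3→X gives 9>3]
(B,R,X): not NE [P1→C gives 6>4; P3→W gives 7>5]
(B,R,Y): not NE [P1→A gives 5>3; P3→W gives 7>3]
(B,R,Z): not NE [P2→Q gives 4>3; P3→W gives 7>4]
(B,R,W): not NE [P1→A gives 7>6]
(C,P,X): not NE [P1→A gives 9>4; P2→R gives 9>4; P3→Y gives 9>3]
(C,P,Y): not NE [P1→B gives 6>0]
(C,P,Z): not NE [P1→B gives 8>7; P3→Y gives 9>2]
(C,P,W): not NE [P1→A gives 5>4; P2→Q gives 8>4; P3→Y gives 9>0]
(C,Q,X): not NE [P1→A gives 11>1; P2→R gives 9>4; P3→Y gives 9>4]
(C,Q,Y): not NE [P2→P gives 5>2]
(C,Q,Z): not NE [P1→B gives 8>0; P2→P gives 7>4; P3→Y gives 9>8]
(C,Q,W): not NE [P3→Y gives 9>5]
(C,R,X): not NE [P3→Z gives 9>5]
(C,R,Y): not NE [P1→A gives 5>3; P2→P gives 5>0; P3→Z gives 9>7]
(C,R,Z): not NE [P2→P gives 7>6]
(C,R,W): not NE [P1→A gives 7>0; P2→Q gives 8>1; P3→Z gives 9>3]

Nash profiles: (A,Q,X)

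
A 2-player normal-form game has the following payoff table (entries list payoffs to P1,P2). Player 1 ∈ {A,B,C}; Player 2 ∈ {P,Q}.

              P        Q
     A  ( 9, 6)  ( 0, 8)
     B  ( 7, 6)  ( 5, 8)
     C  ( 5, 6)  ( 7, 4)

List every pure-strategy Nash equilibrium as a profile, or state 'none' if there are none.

(A,P): not NE [P2→Q gives 8>6]
(A,Q): not NE [P1→C gives 7>0]
(B,P): not NE [P1→A gives 9>7; P2→Q gives 8>6]
(B,Q): not NE [P1→C gives 7>5]
(C,P): not NE [P1→A gives 9>5]
(C,Q): not NE [P2→P gives 6>4]

Equilibria: none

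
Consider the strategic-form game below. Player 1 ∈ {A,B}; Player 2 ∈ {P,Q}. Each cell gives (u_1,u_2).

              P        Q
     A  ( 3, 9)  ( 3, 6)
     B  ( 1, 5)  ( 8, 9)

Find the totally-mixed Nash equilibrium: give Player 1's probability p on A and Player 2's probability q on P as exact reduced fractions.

P1 mixes 4/7 on A; P2 mixes 5/7 on P

P1 indiff ⇒ q·3+(1-q)·3 = q·1+(1-q)·8 ⇒ q(2) = (1-q)(5) ⇒ q = 5/7
P2 indiff ⇒ p·9+(1-p)·5 = p·6+(1-p)·9 ⇒ p(3) = (1-p)(4) ⇒ p = 4/7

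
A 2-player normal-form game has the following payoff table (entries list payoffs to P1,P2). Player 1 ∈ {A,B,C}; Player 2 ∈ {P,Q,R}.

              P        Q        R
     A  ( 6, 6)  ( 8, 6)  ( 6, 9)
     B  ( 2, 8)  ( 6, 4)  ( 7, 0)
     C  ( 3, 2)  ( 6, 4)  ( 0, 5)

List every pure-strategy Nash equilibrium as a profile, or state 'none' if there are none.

(A,P): not NE [P2→R gives 9>6]
(A,Q): not NE [P2→R gives 9>6]
(A,R): not NE [P1→B gives 7>6]
(B,P): not NE [P1→A gives 6>2]
(B,Q): not NE [P1→A gives 8>6; P2→P gives 8>4]
(B,R): not NE [P2→P gives 8>0]
(C,P): not NE [P1→A gives 6>3; P2→R gives 5>2]
(C,Q): not NE [P1→A gives 8>6; P2→R gives 5>4]
(C,R): not NE [P1→B gives 7>0]

No pure NE.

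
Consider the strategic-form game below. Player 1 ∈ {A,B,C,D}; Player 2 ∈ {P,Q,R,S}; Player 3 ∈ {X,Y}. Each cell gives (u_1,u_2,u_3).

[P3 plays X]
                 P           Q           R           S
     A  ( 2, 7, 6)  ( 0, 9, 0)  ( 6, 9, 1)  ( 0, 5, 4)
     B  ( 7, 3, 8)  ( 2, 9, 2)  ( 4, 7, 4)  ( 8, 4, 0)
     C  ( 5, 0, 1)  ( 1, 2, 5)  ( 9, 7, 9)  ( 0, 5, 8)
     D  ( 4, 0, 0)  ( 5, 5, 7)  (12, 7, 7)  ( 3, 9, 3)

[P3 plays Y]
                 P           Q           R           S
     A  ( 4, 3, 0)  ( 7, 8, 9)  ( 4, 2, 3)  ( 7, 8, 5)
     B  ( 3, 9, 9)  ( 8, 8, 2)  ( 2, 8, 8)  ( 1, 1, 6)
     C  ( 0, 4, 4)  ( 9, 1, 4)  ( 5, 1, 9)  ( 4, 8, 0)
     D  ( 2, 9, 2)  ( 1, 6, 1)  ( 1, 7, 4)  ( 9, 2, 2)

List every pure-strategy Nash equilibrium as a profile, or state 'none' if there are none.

PSNE: ∅

(A,P,X): not NE [P1→B gives 7>2; P2→R gives 9>7]
(A,P,Y): not NE [P2→S gives 8>3; P3→X gives 6>0]
(A,Q,X): not NE [P1→D gives 5>0; P3→Y gives 9>0]
(A,Q,Y): not NE [P1→C gives 9>7]
(A,R,X): not NE [P1→D gives 12>6; P3→Y gives 3>1]
(A,R,Y): not NE [P1→C gives 5>4; P2→S gives 8>2]
(A,S,X): not NE [P1→B gives 8>0; P2→R gives 9>5; P3→Y gives 5>4]
(A,S,Y): not NE [P1→D gives 9>7]
(B,P,X): not NE [P2→Q gives 9>3; P3→Y gives 9>8]
(B,P,Y): not NE [P1→A gives 4>3]
(B,Q,X): not NE [P1→D gives 5>2]
(B,Q,Y): not NE [P1→C gives 9>8; P2→P gives 9>8]
(B,R,X): not NE [P1→D gives 12>4; P2→Q gives 9>7; P3→Y gives 8>4]
(B,R,Y): not NE [P1→C gives 5>2; P2→P gives 9>8]
(B,S,X): not NE [P2→Q gives 9>4; P3→Y gives 6>0]
(B,S,Y): not NE [P1→D gives 9>1; P2→P gives 9>1]
(C,P,X): not NE [P1→B gives 7>5; P2→R gives 7>0; P3→Y gives 4>1]
(C,P,Y): not NE [P1→A gives 4>0; P2→S gives 8>4]
(C,Q,X): not NE [P1→D gives 5>1; P2→R gives 7>2]
(C,Q,Y): not NE [P2→S gives 8>1; P3→X gives 5>4]
(C,R,X): not NE [P1→D gives 12>9]
(C,R,Y): not NE [P2→S gives 8>1]
(C,S,X): not NE [P1→B gives 8>0; P2→R gives 7>5]
(C,S,Y): not NE [P1→D gives 9>4; P3→X gives 8>0]
(D,P,X): not NE [P1→B gives 7>4; P2→S gives 9>0; P3→Y gives 2>0]
(D,P,Y): not NE [P1→A gives 4>2]
(D,Q,X): not NE [P2→S gives 9>5]
(D,Q,Y): not NE [P1→C gives 9>1; P2→P gives 9>6; P3→X gives 7>1]
(D,R,X): not NE [P2→S gives 9>7]
(D,R,Y): not NE [P1→C gives 5>1; P2→P gives 9>7; P3→X gives 7>4]
(D,S,X): not NE [P1→B gives 8>3]
(D,S,Y): not NE [P2→P gives 9>2; P3→X gives 3>2]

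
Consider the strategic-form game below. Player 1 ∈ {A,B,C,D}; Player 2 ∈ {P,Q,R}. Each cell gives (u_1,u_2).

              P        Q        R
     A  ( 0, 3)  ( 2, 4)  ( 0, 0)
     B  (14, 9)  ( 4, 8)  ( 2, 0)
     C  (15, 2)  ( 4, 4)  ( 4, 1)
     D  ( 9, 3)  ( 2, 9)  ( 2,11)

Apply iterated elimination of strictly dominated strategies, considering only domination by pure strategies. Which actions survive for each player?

P1 drop A (B beats it: P:14>0 Q:4>2 R:2>0)
P1 drop D (C beats it: P:15>9 Q:4>2 R:4>2)
P2 drop R (P beats it: B:9>0 C:2>1)
P1→{B,C} P2→{P,Q}

Survivors P1:{B,C} P2:{P,Q}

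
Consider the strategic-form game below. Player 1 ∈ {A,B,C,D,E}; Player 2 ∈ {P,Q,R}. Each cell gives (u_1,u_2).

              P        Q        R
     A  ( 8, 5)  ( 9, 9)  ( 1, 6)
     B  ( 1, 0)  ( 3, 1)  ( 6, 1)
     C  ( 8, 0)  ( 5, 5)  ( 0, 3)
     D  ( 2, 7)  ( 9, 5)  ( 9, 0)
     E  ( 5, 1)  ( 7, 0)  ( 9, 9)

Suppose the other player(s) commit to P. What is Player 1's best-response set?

argmax u_1 = {A,C}

u_1(A vs P) = 8
u_1(B vs P) = 1
u_1(C vs P) = 8
u_1(D vs P) = 2
u_1(E vs P) = 5
max payoff 8 at {A,C}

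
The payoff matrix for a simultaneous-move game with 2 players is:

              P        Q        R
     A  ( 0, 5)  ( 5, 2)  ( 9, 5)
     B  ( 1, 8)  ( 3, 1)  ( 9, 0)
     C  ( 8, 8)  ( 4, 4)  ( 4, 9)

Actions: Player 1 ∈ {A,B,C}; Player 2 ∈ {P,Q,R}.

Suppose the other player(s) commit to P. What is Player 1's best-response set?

u_1(A vs P) = 0
u_1(B vs P) = 1
u_1(C vs P) = 8
max payoff 8 at {C}

argmax u_1 = {C}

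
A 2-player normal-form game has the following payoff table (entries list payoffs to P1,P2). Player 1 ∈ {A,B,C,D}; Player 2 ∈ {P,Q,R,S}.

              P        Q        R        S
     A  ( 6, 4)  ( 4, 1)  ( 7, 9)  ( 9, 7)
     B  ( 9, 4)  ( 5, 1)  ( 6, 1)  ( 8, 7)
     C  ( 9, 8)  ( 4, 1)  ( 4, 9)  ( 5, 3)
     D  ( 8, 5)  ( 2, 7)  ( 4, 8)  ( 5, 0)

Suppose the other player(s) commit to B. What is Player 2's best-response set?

argmax u_2 = {S}

u_2(P vs B) = 4
u_2(Q vs B) = 1
u_2(R vs B) = 1
u_2(S vs B) = 7
max payoff 7 at {S}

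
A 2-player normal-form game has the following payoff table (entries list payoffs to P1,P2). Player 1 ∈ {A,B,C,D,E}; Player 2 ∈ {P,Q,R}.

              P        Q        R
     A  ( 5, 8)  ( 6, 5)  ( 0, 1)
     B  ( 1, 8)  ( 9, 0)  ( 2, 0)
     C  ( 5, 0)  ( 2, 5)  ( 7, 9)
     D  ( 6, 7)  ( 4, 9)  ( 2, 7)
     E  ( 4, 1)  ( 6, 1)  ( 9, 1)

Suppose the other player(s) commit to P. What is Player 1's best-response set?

u_1(A vs P) = 5
u_1(B vs P) = 1
u_1(C vs P) = 5
u_1(D vs P) = 6
u_1(E vs P) = 4
max payoff 6 at {D}

argmax u_1 = {D}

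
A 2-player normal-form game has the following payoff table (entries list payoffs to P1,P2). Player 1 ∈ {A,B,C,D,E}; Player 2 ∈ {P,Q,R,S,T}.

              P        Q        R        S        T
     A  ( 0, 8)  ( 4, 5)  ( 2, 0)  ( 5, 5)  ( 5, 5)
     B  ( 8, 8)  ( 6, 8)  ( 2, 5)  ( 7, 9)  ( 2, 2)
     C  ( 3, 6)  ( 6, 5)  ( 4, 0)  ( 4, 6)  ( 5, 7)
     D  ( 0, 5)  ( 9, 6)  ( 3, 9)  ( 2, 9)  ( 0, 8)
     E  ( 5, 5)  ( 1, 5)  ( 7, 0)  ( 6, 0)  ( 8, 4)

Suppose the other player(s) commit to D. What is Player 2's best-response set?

P2 best: {R,S}

u_2(P vs D) = 5
u_2(Q vs D) = 6
u_2(R vs D) = 9
u_2(S vs D) = 9
u_2(T vs D) = 8
max payoff 9 at {R,S}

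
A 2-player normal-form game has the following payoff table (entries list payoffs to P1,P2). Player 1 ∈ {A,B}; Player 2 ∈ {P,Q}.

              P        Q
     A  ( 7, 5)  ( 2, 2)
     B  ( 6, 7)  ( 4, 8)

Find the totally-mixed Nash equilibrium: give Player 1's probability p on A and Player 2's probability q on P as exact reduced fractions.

(p,q) = (1/4, 2/3)

P1 indiff ⇒ q·7+(1-q)·2 = q·6+(1-q)·4 ⇒ q(1) = (1-q)(2) ⇒ q = 2/3
P2 indiff ⇒ p·5+(1-p)·7 = p·2+(1-p)·8 ⇒ p(3) = (1-p)(1) ⇒ p = 1/4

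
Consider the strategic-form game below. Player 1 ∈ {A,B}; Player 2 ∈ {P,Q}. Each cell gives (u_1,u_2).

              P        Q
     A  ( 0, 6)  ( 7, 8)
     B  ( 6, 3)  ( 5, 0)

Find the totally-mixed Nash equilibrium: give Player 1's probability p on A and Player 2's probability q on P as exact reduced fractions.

P1 indiff ⇒ q·0+(1-q)·7 = q·6+(1-q)·5 ⇒ q(-6) = (1-q)(-2) ⇒ q = 1/4
P2 indiff ⇒ p·6+(1-p)·3 = p·8+(1-p)·0 ⇒ p(-2) = (1-p)(-3) ⇒ p = 3/5

(p,q) = (3/5, 1/4)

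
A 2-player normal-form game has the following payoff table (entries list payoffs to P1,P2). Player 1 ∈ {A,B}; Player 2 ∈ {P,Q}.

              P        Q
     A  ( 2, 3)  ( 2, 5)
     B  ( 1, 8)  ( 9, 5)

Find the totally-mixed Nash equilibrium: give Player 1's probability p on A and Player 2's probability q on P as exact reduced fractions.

P1 indiff ⇒ q·2+(1-q)·2 = q·1+(1-q)·9 ⇒ q(1) = (1-q)(7) ⇒ q = 7/8
P2 indiff ⇒ p·3+(1-p)·8 = p·5+(1-p)·5 ⇒ p(-2) = (1-p)(-3) ⇒ p = 3/5

P1 mixes 3/5 on A; P2 mixes 7/8 on P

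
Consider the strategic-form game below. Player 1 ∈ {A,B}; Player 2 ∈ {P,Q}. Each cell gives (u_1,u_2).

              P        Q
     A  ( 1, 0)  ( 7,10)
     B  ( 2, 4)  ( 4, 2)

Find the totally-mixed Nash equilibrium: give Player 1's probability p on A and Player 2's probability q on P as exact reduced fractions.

(p,q) = (1/6, 3/4)

P1 indiff ⇒ q·1+(1-q)·7 = q·2+(1-q)·4 ⇒ q(-1) = (1-q)(-3) ⇒ q = 3/4
P2 indiff ⇒ p·0+(1-p)·4 = p·10+(1-p)·2 ⇒ p(-10) = (1-p)(-2) ⇒ p = 1/6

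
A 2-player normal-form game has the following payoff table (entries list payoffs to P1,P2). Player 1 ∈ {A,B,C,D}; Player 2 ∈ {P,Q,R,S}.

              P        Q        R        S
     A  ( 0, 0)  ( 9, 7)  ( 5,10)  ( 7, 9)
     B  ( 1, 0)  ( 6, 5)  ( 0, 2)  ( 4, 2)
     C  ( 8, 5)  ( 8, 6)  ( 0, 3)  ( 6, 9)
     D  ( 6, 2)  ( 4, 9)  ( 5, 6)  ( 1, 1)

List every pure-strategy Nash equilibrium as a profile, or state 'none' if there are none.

(A,P): not NE [P1→C gives 8>0; P2→R gives 10>0]
(A,Q): not NE [P2→R gives 10>7]
(A,R): NE
(A,S): not NE [P2→R gives 10>9]
(B,P): not NE [P1→C gives 8>1; P2→Q gives 5>0]
(B,Q): not NE [P1→A gives 9>6]
(B,R): not NE [P1→D gives 5>0; P2→Q gives 5>2]
(B,S): not NE [P1→A gives 7>4; P2→Q gives 5>2]
(C,P): not NE [P2→S gives 9>5]
(C,Q): not NE [P1→A gives 9>8; P2→S gives 9>6]
(C,R): not NE [P1→D gives 5>0; P2→S gives 9>3]
(C,S): not NE [P1→A gives 7>6]
(D,P): not NE [P1→C gives 8>6; P2→Q gives 9>2]
(D,Q): not NE [P1→A gives 9>4]
(D,R): not NE [P2→Q gives 9>6]
(D,S): not NE [P1→A gives 7>1; P2→Q gives 9>1]

Nash profiles: (A,R)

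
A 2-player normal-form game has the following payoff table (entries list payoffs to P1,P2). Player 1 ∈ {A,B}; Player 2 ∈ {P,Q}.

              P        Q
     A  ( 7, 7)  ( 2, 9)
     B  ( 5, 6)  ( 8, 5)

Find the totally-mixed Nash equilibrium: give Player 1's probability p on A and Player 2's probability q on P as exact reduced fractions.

(p,q) = (1/3, 3/4)

P1 indiff ⇒ q·7+(1-q)·2 = q·5+(1-q)·8 ⇒ q(2) = (1-q)(6) ⇒ q = 3/4
P2 indiff ⇒ p·7+(1-p)·6 = p·9+(1-p)·5 ⇒ p(-2) = (1-p)(-1) ⇒ p = 1/3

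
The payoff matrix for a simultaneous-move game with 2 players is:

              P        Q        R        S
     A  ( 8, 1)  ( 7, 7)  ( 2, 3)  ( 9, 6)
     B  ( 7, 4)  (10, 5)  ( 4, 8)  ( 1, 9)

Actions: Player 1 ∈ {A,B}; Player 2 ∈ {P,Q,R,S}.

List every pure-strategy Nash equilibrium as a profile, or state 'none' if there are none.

(A,P): not NE [P2→Q gives 7>1]
(A,Q): not NE [P1→B gives 10>7]
(A,R): not NE [P1→B gives 4>2; P2→Q gives 7>3]
(A,S): not NE [P2→Q gives 7>6]
(B,P): not NE [P1→A gives 8>7; P2→S gives 9>4]
(B,Q): not NE [P2→S gives 9>5]
(B,R): not NE [P2→S gives 9>8]
(B,S): not NE [P1→A gives 9>1]

PSNE: ∅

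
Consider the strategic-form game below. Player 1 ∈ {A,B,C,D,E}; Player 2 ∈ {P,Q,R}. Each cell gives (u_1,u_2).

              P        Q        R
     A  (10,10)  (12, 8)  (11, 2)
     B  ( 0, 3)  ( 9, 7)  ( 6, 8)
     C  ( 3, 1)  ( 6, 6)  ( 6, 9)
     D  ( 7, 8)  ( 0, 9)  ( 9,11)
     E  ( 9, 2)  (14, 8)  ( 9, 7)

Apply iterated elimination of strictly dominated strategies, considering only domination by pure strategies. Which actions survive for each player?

Survivors P1:{A,E} P2:{P,Q}

P1 drop B (A beats it: P:10>0 Q:12>9 R:11>6)
P1 drop C (A beats it: P:10>3 Q:12>6 R:11>6)
P1 drop D (A beats it: P:10>7 Q:12>0 R:11>9)
P2 drop R (Q beats it: A:8>2 E:8>7)
P1→{A,E} P2→{P,Q}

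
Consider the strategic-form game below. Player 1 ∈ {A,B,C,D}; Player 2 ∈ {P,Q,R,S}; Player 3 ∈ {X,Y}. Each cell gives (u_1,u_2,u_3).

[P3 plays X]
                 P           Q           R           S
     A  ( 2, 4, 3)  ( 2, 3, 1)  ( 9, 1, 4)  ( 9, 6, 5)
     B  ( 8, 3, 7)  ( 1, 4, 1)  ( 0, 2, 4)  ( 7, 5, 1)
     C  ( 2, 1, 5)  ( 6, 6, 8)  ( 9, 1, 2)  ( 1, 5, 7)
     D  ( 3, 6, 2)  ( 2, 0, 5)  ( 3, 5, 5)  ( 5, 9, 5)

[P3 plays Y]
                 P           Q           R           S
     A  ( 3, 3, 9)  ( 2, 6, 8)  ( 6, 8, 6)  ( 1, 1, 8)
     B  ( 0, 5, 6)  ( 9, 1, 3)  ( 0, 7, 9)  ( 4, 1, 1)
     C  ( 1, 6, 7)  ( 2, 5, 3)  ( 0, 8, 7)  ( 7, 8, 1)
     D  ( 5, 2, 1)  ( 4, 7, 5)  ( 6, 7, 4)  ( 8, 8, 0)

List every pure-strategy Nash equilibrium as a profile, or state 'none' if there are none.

(A,P,X): not NE [P1→B gives 8>2; P2→S gives 6>4; P3→Y gives 9>3]
(A,P,Y): not NE [P1→D gives 5>3; P2→R gives 8>3]
(A,Q,X): not NE [P1→C gives 6>2; P2→S gives 6>3; P3→Y gives 8>1]
(A,Q,Y): not NE [P1→B gives 9>2; P2→R gives 8>6]
(A,R,X): not NE [P2→S gives 6>1; P3→Y gives 6>4]
(A,R,Y): NE
(A,S,X): not NE [P3→Y gives 8>5]
(A,S,Y): not NE [P1→D gives 8>1; P2→R gives 8>1]
(B,P,X): not NE [P2→S gives 5>3]
(B,P,Y): not NE [P1→D gives 5>0; P2→R gives 7>5; P3→X gives 7>6]
(B,Q,X): not NE [P1→C gives 6>1; P2→S gives 5>4; P3→Y gives 3>1]
(B,Q,Y): not NE [P2→R gives 7>1]
(B,R,X): not NE [P1→C gives 9>0; P2→S gives 5>2; P3→Y gives 9>4]
(B,R,Y): not NE [P1→D gives 6>0]
(B,S,X): not NE [P1→A gives 9>7]
(B,S,Y): not NE [P1→D gives 8>4; P2→R gives 7>1]
(C,P,X): not NE [P1→B gives 8>2; P2→Q gives 6>1; P3→Y gives 7>5]
(C,P,Y): not NE [P1→D gives 5>1; P2→S gives 8>6]
(C,Q,X): NE
(C,Q,Y): not NE [P1→B gives 9>2; P2→S gives 8>5; P3→X gives 8>3]
(C,R,X): not NE [P2→Q gives 6>1; P3→Y gives 7>2]
(C,R,Y): not NE [P1→D gives 6>0]
(C,S,X): not NE [P1→A gives 9>1; P2→Q gives 6>5]
(C,S,Y): not NE [P1→D gives 8>7; P3→X gives 7>1]
(D,P,X): not NE [P1→B gives 8>3; P2→S gives 9>6]
(D,P,Y): not NE [P2→S gives 8>2; P3→X gives 2>1]
(D,Q,X): not NE [P1→C gives 6>2; P2→S gives 9>0]
(D,Q,Y): not NE [P1→B gives 9>4; P2→S gives 8>7]
(D,R,X): not NE [P1→C gives 9>3; P2→S gives 9>5]
(D,R,Y): not NE [P2→S gives 8>7; P3→X gives 5>4]
(D,S,X): not NE [P1→A gives 9>5]
(D,S,Y): not NE [P3→X gives 5>0]

Nash profiles: (A,R,Y), (C,Q,X)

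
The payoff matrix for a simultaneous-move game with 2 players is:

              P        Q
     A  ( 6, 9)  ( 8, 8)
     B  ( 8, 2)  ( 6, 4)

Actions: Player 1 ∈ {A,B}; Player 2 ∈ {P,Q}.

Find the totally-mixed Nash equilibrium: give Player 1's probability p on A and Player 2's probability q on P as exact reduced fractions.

p=2/3, q=1/2

P1 indiff ⇒ q·6+(1-q)·8 = q·8+(1-q)·6 ⇒ q(-2) = (1-q)(-2) ⇒ q = 1/2
P2 indiff ⇒ p·9+(1-p)·2 = p·8+(1-p)·4 ⇒ p(1) = (1-p)(2) ⇒ p = 2/3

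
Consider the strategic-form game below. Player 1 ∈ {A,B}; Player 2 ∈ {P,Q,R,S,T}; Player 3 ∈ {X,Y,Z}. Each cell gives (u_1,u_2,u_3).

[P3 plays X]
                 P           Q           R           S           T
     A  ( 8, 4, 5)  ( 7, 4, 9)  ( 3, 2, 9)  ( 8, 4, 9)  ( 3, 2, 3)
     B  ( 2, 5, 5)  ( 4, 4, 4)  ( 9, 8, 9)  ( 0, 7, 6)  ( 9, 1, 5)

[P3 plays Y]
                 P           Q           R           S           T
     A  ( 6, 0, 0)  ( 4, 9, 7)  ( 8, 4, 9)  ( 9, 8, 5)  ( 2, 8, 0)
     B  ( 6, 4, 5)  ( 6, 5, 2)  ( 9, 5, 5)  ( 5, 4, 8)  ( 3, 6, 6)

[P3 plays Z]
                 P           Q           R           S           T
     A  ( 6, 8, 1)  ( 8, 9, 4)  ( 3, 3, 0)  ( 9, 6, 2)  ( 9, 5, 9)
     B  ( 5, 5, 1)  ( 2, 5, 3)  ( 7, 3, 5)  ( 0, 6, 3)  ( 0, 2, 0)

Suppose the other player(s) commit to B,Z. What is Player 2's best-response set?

u_2(P vs B,Z) = 5
u_2(Q vs B,Z) = 5
u_2(R vs B,Z) = 3
u_2(S vs B,Z) = 6
u_2(T vs B,Z) = 2
max payoff 6 at {S}

P2 best: {S}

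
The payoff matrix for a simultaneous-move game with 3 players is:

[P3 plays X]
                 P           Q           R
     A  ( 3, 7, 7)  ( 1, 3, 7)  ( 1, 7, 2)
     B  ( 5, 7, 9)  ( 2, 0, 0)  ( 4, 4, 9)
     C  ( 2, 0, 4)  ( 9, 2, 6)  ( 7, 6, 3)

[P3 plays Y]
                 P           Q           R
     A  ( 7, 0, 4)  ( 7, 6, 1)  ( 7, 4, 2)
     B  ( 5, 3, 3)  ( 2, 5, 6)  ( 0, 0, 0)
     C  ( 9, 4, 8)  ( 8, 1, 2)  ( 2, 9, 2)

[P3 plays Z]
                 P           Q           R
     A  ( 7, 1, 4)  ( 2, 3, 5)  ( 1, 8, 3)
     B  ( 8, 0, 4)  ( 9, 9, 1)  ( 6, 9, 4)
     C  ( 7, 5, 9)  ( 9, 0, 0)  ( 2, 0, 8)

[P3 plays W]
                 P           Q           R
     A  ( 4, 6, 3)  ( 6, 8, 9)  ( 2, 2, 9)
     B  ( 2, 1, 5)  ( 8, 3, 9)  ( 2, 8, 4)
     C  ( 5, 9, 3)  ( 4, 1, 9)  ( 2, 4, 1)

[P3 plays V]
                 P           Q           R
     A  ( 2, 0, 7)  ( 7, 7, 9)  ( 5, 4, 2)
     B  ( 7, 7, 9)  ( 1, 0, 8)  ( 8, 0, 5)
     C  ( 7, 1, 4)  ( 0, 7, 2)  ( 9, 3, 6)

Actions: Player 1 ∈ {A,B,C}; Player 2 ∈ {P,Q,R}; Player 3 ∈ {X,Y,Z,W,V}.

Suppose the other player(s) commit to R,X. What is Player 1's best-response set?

u_1(A vs R,X) = 1
u_1(B vs R,X) = 4
u_1(C vs R,X) = 7
max payoff 7 at {C}

BR_1 = {C}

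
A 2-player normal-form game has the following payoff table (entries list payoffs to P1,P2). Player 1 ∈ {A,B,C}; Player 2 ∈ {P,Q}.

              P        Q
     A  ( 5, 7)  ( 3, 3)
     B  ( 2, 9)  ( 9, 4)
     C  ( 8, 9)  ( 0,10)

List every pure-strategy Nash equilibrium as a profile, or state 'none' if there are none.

Equilibria: none

(A,P): not NE [P1→C gives 8>5]
(A,Q): not NE [P1→B gives 9>3; P2→P gives 7>3]
(B,P): not NE [P1→C gives 8>2]
(B,Q): not NE [P2→P gives 9>4]
(C,P): not NE [P2→Q gives 10>9]
(C,Q): not NE [P1→B gives 9>0]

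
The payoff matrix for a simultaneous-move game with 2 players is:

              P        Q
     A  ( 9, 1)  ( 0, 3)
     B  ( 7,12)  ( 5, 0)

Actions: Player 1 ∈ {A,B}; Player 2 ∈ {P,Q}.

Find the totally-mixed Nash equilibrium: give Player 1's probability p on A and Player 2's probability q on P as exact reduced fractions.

P1 indiff ⇒ q·9+(1-q)·0 = q·7+(1-q)·5 ⇒ q(2) = (1-q)(5) ⇒ q = 5/7
P2 indiff ⇒ p·1+(1-p)·12 = p·3+(1-p)·0 ⇒ p(-2) = (1-p)(-12) ⇒ p = 6/7

P1 mixes 6/7 on A; P2 mixes 5/7 on P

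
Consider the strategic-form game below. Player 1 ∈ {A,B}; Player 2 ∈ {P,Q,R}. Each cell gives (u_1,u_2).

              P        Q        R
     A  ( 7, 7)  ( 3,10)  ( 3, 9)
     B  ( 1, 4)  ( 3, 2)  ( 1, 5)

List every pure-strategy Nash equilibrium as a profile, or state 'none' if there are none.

NE set: (A,Q)

(A,P): not NE [P2→Q gives 10>7]
(A,Q): NE
(A,R): not NE [P2→Q gives 10>9]
(B,P): not NE [P1→A gives 7>1; P2→R gives 5>4]
(B,Q): not NE [P2→R gives 5>2]
(B,R): not NE [P1→A gives 3>1]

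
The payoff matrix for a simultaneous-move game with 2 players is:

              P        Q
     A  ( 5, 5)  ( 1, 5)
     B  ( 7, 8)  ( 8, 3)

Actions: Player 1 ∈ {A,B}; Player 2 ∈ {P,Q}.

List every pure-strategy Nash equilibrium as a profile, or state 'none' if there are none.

(A,P): not NE [P1→B gives 7>5]
(A,Q): not NE [P1→B gives 8>1]
(B,P): NE
(B,Q): not NE [P2→P gives 8>3]

Nash profiles: (B,P)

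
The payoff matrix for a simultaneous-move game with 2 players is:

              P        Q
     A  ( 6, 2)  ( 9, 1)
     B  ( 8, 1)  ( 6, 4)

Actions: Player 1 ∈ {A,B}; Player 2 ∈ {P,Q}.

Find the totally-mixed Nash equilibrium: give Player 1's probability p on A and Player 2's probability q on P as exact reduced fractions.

P1 indiff ⇒ q·6+(1-q)·9 = q·8+(1-q)·6 ⇒ q(-2) = (1-q)(-3) ⇒ q = 3/5
P2 indiff ⇒ p·2+(1-p)·1 = p·1+(1-p)·4 ⇒ p(1) = (1-p)(3) ⇒ p = 3/4

(p,q) = (3/4, 3/5)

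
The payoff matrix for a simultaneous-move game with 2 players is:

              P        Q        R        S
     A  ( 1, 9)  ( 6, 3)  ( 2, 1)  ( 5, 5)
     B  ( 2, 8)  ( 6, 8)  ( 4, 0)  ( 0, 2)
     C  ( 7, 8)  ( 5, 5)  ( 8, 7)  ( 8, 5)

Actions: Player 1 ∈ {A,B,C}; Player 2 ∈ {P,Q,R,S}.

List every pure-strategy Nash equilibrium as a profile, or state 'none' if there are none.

NE set: (B,Q), (C,P)

(A,P): not NE [P1→C gives 7>1]
(A,Q): not NE [P2→P gives 9>3]
(A,R): not NE [P1→C gives 8>2; P2→P gives 9>1]
(A,S): not NE [P1→C gives 8>5; P2→P gives 9>5]
(B,P): not NE [P1→C gives 7>2]
(B,Q): NE
(B,R): not NE [P1→C gives 8>4; P2→Q gives 8>0]
(B,S): not NE [P1→C gives 8>0; P2→Q gives 8>2]
(C,P): NE
(C,Q): not NE [P1→B gives 6>5; P2→P gives 8>5]
(C,R): not NE [P2→P gives 8>7]
(C,S): not NE [P2→P gives 8>5]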